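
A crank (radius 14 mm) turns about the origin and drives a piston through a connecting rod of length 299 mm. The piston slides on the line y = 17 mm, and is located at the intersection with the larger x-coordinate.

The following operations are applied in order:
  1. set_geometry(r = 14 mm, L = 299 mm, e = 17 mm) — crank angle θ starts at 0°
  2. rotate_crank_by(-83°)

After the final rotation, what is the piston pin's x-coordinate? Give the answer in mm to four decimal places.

299.1057

set_geometry: r = 14 mm, L = 299 mm, e = 17 mm; θ ← 0°
rotate_crank_by(-83°): θ ← 0° -83° = -83°
crank pin P = (r cos θ, r sin θ) = (1.706171, -13.895646)
h = r sin θ − e = -13.895646 − 17 = -30.895646
x = r cos θ + √(L² − h²) = 1.706171 + √(89401.0 − 954.5409) = 1.706171 + 297.399494 = 299.105665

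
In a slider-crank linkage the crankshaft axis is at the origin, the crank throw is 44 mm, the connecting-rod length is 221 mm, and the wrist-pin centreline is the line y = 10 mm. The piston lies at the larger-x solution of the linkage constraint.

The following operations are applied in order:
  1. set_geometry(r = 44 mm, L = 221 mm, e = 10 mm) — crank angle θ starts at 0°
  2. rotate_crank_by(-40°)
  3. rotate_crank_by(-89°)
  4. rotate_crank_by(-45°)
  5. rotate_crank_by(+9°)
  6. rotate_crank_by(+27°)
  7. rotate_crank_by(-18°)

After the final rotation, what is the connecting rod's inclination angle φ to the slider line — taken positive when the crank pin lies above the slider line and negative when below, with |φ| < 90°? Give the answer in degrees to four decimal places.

-7.2517

set_geometry: r = 44 mm, L = 221 mm, e = 10 mm; θ ← 0°
rotate_crank_by(-40°): θ ← 0° -40° = -40°
rotate_crank_by(-89°): θ ← -40° -89° = -129°
rotate_crank_by(-45°): θ ← -129° -45° = -174°
rotate_crank_by(+9°): θ ← -174° +9° = -165°
rotate_crank_by(+27°): θ ← -165° +27° = -138°
rotate_crank_by(-18°): θ ← -138° -18° = -156°
crank pin P = (r cos θ, r sin θ) = (-40.196000, -17.896412)
h = r sin θ − e = -17.896412 − 10 = -27.896412
sin φ = h / L = -27.896412 / 221 = -0.12622811
φ = arcsin(-0.12622811) = -7.251683°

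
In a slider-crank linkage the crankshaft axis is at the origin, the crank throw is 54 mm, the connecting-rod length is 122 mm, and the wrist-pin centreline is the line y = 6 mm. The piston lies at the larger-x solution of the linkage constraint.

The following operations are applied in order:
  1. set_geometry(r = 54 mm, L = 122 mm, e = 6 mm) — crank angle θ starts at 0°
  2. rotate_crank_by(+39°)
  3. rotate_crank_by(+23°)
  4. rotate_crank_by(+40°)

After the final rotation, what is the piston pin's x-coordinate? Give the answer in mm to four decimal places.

101.4311

set_geometry: r = 54 mm, L = 122 mm, e = 6 mm; θ ← 0°
rotate_crank_by(+39°): θ ← 0° +39° = 39°
rotate_crank_by(+23°): θ ← 39° +23° = 62°
rotate_crank_by(+40°): θ ← 62° +40° = 102°
crank pin P = (r cos θ, r sin θ) = (-11.227231, 52.819970)
h = r sin θ − e = 52.819970 − 6 = 46.819970
x = r cos θ + √(L² − h²) = -11.227231 + √(14884.0 − 2192.1096) = -11.227231 + 112.658290 = 101.431059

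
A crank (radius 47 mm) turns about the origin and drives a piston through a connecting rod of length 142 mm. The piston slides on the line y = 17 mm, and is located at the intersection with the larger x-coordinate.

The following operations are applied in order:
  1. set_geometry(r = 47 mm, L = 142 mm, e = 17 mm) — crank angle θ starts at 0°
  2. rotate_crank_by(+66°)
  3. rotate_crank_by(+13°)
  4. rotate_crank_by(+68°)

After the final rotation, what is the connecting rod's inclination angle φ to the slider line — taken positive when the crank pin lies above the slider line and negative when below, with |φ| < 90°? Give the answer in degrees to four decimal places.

3.4714

set_geometry: r = 47 mm, L = 142 mm, e = 17 mm; θ ← 0°
rotate_crank_by(+66°): θ ← 0° +66° = 66°
rotate_crank_by(+13°): θ ← 66° +13° = 79°
rotate_crank_by(+68°): θ ← 79° +68° = 147°
crank pin P = (r cos θ, r sin θ) = (-39.417517, 25.598035)
h = r sin θ − e = 25.598035 − 17 = 8.598035
sin φ = h / L = 8.598035 / 142 = 0.06054954
φ = arcsin(0.06054954) = 3.471356°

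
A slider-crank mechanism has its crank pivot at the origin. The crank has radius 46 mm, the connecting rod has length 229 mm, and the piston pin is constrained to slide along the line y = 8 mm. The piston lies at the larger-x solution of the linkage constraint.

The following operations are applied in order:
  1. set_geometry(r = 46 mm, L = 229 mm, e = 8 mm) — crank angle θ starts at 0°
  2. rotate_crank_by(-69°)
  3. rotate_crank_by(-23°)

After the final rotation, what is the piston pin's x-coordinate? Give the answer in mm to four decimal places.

220.9436

set_geometry: r = 46 mm, L = 229 mm, e = 8 mm; θ ← 0°
rotate_crank_by(-69°): θ ← 0° -69° = -69°
rotate_crank_by(-23°): θ ← -69° -23° = -92°
crank pin P = (r cos θ, r sin θ) = (-1.605377, -45.971978)
h = r sin θ − e = -45.971978 − 8 = -53.971978
x = r cos θ + √(L² − h²) = -1.605377 + √(52441.0 − 2912.9744) = -1.605377 + 222.548929 = 220.943552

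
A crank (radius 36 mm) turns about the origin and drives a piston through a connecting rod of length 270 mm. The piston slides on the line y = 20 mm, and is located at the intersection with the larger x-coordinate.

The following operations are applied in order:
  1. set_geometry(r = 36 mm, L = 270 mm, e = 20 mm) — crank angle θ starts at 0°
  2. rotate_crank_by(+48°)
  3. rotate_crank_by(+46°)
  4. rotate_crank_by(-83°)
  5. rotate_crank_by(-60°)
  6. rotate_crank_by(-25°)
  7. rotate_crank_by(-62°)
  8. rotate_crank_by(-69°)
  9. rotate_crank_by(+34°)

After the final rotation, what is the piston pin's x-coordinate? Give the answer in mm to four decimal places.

233.2238

set_geometry: r = 36 mm, L = 270 mm, e = 20 mm; θ ← 0°
rotate_crank_by(+48°): θ ← 0° +48° = 48°
rotate_crank_by(+46°): θ ← 48° +46° = 94°
rotate_crank_by(-83°): θ ← 94° -83° = 11°
rotate_crank_by(-60°): θ ← 11° -60° = -49°
rotate_crank_by(-25°): θ ← -49° -25° = -74°
rotate_crank_by(-62°): θ ← -74° -62° = -136°
rotate_crank_by(-69°): θ ← -136° -69° = -205°
rotate_crank_by(+34°): θ ← -205° +34° = -171°
crank pin P = (r cos θ, r sin θ) = (-35.556780, -5.631641)
h = r sin θ − e = -5.631641 − 20 = -25.631641
x = r cos θ + √(L² − h²) = -35.556780 + √(72900.0 − 656.9810) = -35.556780 + 268.780615 = 233.223835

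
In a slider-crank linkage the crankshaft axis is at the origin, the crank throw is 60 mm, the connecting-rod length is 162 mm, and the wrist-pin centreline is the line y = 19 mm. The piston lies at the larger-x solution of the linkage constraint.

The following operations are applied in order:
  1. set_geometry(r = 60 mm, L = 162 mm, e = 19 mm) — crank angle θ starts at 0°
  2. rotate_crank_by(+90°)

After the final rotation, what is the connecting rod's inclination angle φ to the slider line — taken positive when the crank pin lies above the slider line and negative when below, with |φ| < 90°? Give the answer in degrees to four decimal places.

set_geometry: r = 60 mm, L = 162 mm, e = 19 mm; θ ← 0°
rotate_crank_by(+90°): θ ← 0° +90° = 90°
crank pin P = (r cos θ, r sin θ) = (0.000000, 60.000000)
h = r sin θ − e = 60.000000 − 19 = 41.000000
sin φ = h / L = 41.000000 / 162 = 0.25308642
φ = arcsin(0.25308642) = 14.660226°

14.6602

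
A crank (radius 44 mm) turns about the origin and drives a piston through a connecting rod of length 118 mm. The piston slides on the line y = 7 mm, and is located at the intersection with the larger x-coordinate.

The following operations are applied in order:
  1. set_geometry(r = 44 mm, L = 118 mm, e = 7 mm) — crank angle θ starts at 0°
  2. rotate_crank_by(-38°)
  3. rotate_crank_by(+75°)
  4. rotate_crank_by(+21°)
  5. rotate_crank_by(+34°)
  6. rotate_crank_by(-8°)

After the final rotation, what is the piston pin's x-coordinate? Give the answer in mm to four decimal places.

set_geometry: r = 44 mm, L = 118 mm, e = 7 mm; θ ← 0°
rotate_crank_by(-38°): θ ← 0° -38° = -38°
rotate_crank_by(+75°): θ ← -38° +75° = 37°
rotate_crank_by(+21°): θ ← 37° +21° = 58°
rotate_crank_by(+34°): θ ← 58° +34° = 92°
rotate_crank_by(-8°): θ ← 92° -8° = 84°
crank pin P = (r cos θ, r sin θ) = (4.599252, 43.758963)
h = r sin θ − e = 43.758963 − 7 = 36.758963
x = r cos θ + √(L² − h²) = 4.599252 + √(13924.0 − 1351.2214) = 4.599252 + 112.128402 = 116.727655

116.7277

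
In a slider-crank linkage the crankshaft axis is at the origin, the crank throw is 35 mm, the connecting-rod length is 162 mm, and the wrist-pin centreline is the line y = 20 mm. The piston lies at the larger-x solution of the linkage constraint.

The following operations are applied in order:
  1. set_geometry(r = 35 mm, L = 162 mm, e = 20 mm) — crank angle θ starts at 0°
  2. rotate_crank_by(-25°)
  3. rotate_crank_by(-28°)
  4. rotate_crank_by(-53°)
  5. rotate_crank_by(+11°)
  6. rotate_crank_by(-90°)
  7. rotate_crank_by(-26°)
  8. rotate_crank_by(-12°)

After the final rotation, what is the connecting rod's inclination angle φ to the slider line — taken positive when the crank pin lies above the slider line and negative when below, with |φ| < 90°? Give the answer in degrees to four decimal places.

set_geometry: r = 35 mm, L = 162 mm, e = 20 mm; θ ← 0°
rotate_crank_by(-25°): θ ← 0° -25° = -25°
rotate_crank_by(-28°): θ ← -25° -28° = -53°
rotate_crank_by(-53°): θ ← -53° -53° = -106°
rotate_crank_by(+11°): θ ← -106° +11° = -95°
rotate_crank_by(-90°): θ ← -95° -90° = -185°
rotate_crank_by(-26°): θ ← -185° -26° = -211°
rotate_crank_by(-12°): θ ← -211° -12° = -223°
crank pin P = (r cos θ, r sin θ) = (-25.597380, 23.869943)
h = r sin θ − e = 23.869943 − 20 = 3.869943
sin φ = h / L = 3.869943 / 162 = 0.02388853
φ = arcsin(0.02388853) = 1.368842°

1.3688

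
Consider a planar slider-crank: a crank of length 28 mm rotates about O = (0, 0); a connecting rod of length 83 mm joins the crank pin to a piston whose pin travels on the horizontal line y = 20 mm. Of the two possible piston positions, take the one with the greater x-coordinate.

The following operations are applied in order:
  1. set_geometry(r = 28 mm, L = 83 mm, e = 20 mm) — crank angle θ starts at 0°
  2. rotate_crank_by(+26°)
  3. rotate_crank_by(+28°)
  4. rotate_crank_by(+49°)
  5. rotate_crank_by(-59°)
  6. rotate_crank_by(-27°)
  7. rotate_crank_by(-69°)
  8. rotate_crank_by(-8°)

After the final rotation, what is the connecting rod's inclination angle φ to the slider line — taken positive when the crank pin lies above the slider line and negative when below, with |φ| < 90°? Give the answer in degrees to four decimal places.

set_geometry: r = 28 mm, L = 83 mm, e = 20 mm; θ ← 0°
rotate_crank_by(+26°): θ ← 0° +26° = 26°
rotate_crank_by(+28°): θ ← 26° +28° = 54°
rotate_crank_by(+49°): θ ← 54° +49° = 103°
rotate_crank_by(-59°): θ ← 103° -59° = 44°
rotate_crank_by(-27°): θ ← 44° -27° = 17°
rotate_crank_by(-69°): θ ← 17° -69° = -52°
rotate_crank_by(-8°): θ ← -52° -8° = -60°
crank pin P = (r cos θ, r sin θ) = (14.000000, -24.248711)
h = r sin θ − e = -24.248711 − 20 = -44.248711
sin φ = h / L = -44.248711 / 83 = -0.53311700
φ = arcsin(-0.53311700) = -32.216301°

-32.2163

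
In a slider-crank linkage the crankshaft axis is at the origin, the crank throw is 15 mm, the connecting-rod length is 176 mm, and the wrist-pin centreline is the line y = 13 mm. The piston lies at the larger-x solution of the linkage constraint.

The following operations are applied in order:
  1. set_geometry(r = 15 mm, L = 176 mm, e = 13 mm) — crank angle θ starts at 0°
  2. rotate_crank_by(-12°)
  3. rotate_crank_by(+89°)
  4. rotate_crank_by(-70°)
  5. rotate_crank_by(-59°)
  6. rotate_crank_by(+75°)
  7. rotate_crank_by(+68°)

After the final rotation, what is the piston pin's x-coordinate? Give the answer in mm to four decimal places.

175.7269

set_geometry: r = 15 mm, L = 176 mm, e = 13 mm; θ ← 0°
rotate_crank_by(-12°): θ ← 0° -12° = -12°
rotate_crank_by(+89°): θ ← -12° +89° = 77°
rotate_crank_by(-70°): θ ← 77° -70° = 7°
rotate_crank_by(-59°): θ ← 7° -59° = -52°
rotate_crank_by(+75°): θ ← -52° +75° = 23°
rotate_crank_by(+68°): θ ← 23° +68° = 91°
crank pin P = (r cos θ, r sin θ) = (-0.261786, 14.997715)
h = r sin θ − e = 14.997715 − 13 = 1.997715
x = r cos θ + √(L² − h²) = -0.261786 + √(30976.0 − 3.9909) = -0.261786 + 175.988662 = 175.726876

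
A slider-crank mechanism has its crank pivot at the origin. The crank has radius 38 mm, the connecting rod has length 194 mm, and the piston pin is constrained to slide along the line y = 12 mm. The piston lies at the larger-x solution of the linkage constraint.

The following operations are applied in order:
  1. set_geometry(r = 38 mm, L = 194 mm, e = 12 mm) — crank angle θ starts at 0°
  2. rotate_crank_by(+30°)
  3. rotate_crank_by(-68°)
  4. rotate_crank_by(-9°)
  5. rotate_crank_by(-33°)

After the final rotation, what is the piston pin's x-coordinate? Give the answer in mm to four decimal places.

set_geometry: r = 38 mm, L = 194 mm, e = 12 mm; θ ← 0°
rotate_crank_by(+30°): θ ← 0° +30° = 30°
rotate_crank_by(-68°): θ ← 30° -68° = -38°
rotate_crank_by(-9°): θ ← -38° -9° = -47°
rotate_crank_by(-33°): θ ← -47° -33° = -80°
crank pin P = (r cos θ, r sin θ) = (6.598631, -37.422695)
h = r sin θ − e = -37.422695 − 12 = -49.422695
x = r cos θ + √(L² − h²) = 6.598631 + √(37636.0 − 2442.6027) = 6.598631 + 187.599033 = 194.197664

194.1977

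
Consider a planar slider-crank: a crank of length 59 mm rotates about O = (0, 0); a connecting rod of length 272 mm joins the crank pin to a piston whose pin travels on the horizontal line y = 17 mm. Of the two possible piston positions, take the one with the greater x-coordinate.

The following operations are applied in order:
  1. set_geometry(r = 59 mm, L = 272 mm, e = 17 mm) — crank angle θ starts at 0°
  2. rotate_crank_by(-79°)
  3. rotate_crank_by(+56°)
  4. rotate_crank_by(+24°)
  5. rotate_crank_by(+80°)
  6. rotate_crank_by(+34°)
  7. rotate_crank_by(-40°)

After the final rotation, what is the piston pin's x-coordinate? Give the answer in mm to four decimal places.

set_geometry: r = 59 mm, L = 272 mm, e = 17 mm; θ ← 0°
rotate_crank_by(-79°): θ ← 0° -79° = -79°
rotate_crank_by(+56°): θ ← -79° +56° = -23°
rotate_crank_by(+24°): θ ← -23° +24° = 1°
rotate_crank_by(+80°): θ ← 1° +80° = 81°
rotate_crank_by(+34°): θ ← 81° +34° = 115°
rotate_crank_by(-40°): θ ← 115° -40° = 75°
crank pin P = (r cos θ, r sin θ) = (15.270324, 56.989624)
h = r sin θ − e = 56.989624 − 17 = 39.989624
x = r cos θ + √(L² − h²) = 15.270324 + √(73984.0 − 1599.1700) = 15.270324 + 269.044290 = 284.314614

284.3146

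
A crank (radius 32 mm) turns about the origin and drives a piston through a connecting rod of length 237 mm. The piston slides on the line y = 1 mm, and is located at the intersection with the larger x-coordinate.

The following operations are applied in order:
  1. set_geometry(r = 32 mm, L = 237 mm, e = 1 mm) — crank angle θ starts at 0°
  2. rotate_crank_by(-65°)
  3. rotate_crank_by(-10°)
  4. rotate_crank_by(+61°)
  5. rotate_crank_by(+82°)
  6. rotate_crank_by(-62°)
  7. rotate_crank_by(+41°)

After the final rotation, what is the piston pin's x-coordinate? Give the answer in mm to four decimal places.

set_geometry: r = 32 mm, L = 237 mm, e = 1 mm; θ ← 0°
rotate_crank_by(-65°): θ ← 0° -65° = -65°
rotate_crank_by(-10°): θ ← -65° -10° = -75°
rotate_crank_by(+61°): θ ← -75° +61° = -14°
rotate_crank_by(+82°): θ ← -14° +82° = 68°
rotate_crank_by(-62°): θ ← 68° -62° = 6°
rotate_crank_by(+41°): θ ← 6° +41° = 47°
crank pin P = (r cos θ, r sin θ) = (21.823948, 23.403318)
h = r sin θ − e = 23.403318 − 1 = 22.403318
x = r cos θ + √(L² − h²) = 21.823948 + √(56169.0 − 501.9087) = 21.823948 + 235.938745 = 257.762692

257.7627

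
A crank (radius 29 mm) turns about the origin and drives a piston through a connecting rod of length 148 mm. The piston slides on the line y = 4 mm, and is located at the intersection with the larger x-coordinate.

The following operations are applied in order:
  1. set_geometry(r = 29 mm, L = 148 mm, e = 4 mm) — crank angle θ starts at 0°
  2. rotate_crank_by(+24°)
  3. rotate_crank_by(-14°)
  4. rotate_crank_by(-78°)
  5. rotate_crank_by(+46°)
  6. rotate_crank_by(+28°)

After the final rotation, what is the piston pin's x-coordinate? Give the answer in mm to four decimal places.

set_geometry: r = 29 mm, L = 148 mm, e = 4 mm; θ ← 0°
rotate_crank_by(+24°): θ ← 0° +24° = 24°
rotate_crank_by(-14°): θ ← 24° -14° = 10°
rotate_crank_by(-78°): θ ← 10° -78° = -68°
rotate_crank_by(+46°): θ ← -68° +46° = -22°
rotate_crank_by(+28°): θ ← -22° +28° = 6°
crank pin P = (r cos θ, r sin θ) = (28.841135, 3.031325)
h = r sin θ − e = 3.031325 − 4 = -0.968675
x = r cos θ + √(L² − h²) = 28.841135 + √(21904.0 − 0.9383) = 28.841135 + 147.996830 = 176.837965

176.8380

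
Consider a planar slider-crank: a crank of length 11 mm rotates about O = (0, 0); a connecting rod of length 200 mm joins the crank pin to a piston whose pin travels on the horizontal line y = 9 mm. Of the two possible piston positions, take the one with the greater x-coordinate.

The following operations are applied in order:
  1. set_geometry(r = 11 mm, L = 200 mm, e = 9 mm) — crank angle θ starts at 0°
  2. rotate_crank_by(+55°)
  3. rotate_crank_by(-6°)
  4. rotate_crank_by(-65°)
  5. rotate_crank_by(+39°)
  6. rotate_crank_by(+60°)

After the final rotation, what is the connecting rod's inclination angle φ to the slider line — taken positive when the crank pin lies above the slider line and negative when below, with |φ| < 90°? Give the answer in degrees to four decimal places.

0.5495

set_geometry: r = 11 mm, L = 200 mm, e = 9 mm; θ ← 0°
rotate_crank_by(+55°): θ ← 0° +55° = 55°
rotate_crank_by(-6°): θ ← 55° -6° = 49°
rotate_crank_by(-65°): θ ← 49° -65° = -16°
rotate_crank_by(+39°): θ ← -16° +39° = 23°
rotate_crank_by(+60°): θ ← 23° +60° = 83°
crank pin P = (r cos θ, r sin θ) = (1.340563, 10.918008)
h = r sin θ − e = 10.918008 − 9 = 1.918008
sin φ = h / L = 1.918008 / 200 = 0.00959004
φ = arcsin(0.00959004) = 0.549477°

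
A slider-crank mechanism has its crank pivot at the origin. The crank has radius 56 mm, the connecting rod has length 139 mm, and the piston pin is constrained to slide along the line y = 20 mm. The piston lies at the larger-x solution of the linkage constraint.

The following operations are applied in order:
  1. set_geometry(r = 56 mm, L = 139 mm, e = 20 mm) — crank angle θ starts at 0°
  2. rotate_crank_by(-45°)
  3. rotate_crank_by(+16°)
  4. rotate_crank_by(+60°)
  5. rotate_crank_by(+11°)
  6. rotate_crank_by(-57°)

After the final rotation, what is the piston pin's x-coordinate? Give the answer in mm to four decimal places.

set_geometry: r = 56 mm, L = 139 mm, e = 20 mm; θ ← 0°
rotate_crank_by(-45°): θ ← 0° -45° = -45°
rotate_crank_by(+16°): θ ← -45° +16° = -29°
rotate_crank_by(+60°): θ ← -29° +60° = 31°
rotate_crank_by(+11°): θ ← 31° +11° = 42°
rotate_crank_by(-57°): θ ← 42° -57° = -15°
crank pin P = (r cos θ, r sin θ) = (54.091846, -14.493867)
h = r sin θ − e = -14.493867 − 20 = -34.493867
x = r cos θ + √(L² − h²) = 54.091846 + √(19321.0 − 1189.8268) = 54.091846 + 134.652045 = 188.743891

188.7439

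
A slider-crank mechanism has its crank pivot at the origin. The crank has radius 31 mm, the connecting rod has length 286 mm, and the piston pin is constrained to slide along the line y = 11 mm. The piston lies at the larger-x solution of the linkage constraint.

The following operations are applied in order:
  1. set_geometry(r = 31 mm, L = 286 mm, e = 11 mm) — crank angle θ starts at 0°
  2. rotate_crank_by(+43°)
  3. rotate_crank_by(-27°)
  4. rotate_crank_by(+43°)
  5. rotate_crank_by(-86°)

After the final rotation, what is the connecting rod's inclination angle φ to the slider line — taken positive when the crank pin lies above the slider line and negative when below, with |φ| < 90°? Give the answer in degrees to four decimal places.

-5.0296

set_geometry: r = 31 mm, L = 286 mm, e = 11 mm; θ ← 0°
rotate_crank_by(+43°): θ ← 0° +43° = 43°
rotate_crank_by(-27°): θ ← 43° -27° = 16°
rotate_crank_by(+43°): θ ← 16° +43° = 59°
rotate_crank_by(-86°): θ ← 59° -86° = -27°
crank pin P = (r cos θ, r sin θ) = (27.621202, -14.073705)
h = r sin θ − e = -14.073705 − 11 = -25.073705
sin φ = h / L = -25.073705 / 286 = -0.08767030
φ = arcsin(-0.08767030) = -5.029595°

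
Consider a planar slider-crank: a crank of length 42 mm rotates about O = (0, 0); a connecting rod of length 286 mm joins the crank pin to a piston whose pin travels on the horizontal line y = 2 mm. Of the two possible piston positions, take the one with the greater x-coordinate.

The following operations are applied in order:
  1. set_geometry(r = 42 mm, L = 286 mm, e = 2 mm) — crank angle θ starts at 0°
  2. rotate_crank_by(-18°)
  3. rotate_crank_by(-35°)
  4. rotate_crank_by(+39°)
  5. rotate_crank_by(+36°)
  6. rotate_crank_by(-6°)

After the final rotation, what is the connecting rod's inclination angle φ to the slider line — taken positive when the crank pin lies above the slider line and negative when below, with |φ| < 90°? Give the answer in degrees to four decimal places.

set_geometry: r = 42 mm, L = 286 mm, e = 2 mm; θ ← 0°
rotate_crank_by(-18°): θ ← 0° -18° = -18°
rotate_crank_by(-35°): θ ← -18° -35° = -53°
rotate_crank_by(+39°): θ ← -53° +39° = -14°
rotate_crank_by(+36°): θ ← -14° +36° = 22°
rotate_crank_by(-6°): θ ← 22° -6° = 16°
crank pin P = (r cos θ, r sin θ) = (40.372991, 11.576769)
h = r sin θ − e = 11.576769 − 2 = 9.576769
sin φ = h / L = 9.576769 / 286 = 0.03348521
φ = arcsin(0.03348521) = 1.918920°

1.9189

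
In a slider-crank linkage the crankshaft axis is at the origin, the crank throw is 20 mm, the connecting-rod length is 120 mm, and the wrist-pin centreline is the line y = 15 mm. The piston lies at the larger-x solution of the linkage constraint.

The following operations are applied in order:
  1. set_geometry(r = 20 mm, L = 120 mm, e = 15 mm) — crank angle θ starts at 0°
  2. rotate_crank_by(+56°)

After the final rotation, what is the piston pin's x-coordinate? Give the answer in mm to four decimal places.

131.1734

set_geometry: r = 20 mm, L = 120 mm, e = 15 mm; θ ← 0°
rotate_crank_by(+56°): θ ← 0° +56° = 56°
crank pin P = (r cos θ, r sin θ) = (11.183858, 16.580751)
h = r sin θ − e = 16.580751 − 15 = 1.580751
x = r cos θ + √(L² − h²) = 11.183858 + √(14400.0 − 2.4988) = 11.183858 + 119.989588 = 131.173446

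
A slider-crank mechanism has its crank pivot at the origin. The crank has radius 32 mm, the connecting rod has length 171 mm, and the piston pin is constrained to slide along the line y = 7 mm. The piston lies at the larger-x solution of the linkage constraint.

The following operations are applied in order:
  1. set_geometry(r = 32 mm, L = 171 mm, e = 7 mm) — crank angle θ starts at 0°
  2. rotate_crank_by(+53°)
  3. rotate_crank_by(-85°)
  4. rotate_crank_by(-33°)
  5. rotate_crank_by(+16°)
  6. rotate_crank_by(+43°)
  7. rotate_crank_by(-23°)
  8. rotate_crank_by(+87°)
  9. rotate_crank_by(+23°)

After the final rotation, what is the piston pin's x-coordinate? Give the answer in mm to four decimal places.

set_geometry: r = 32 mm, L = 171 mm, e = 7 mm; θ ← 0°
rotate_crank_by(+53°): θ ← 0° +53° = 53°
rotate_crank_by(-85°): θ ← 53° -85° = -32°
rotate_crank_by(-33°): θ ← -32° -33° = -65°
rotate_crank_by(+16°): θ ← -65° +16° = -49°
rotate_crank_by(+43°): θ ← -49° +43° = -6°
rotate_crank_by(-23°): θ ← -6° -23° = -29°
rotate_crank_by(+87°): θ ← -29° +87° = 58°
rotate_crank_by(+23°): θ ← 58° +23° = 81°
crank pin P = (r cos θ, r sin θ) = (5.005903, 31.606027)
h = r sin θ − e = 31.606027 − 7 = 24.606027
x = r cos θ + √(L² − h²) = 5.005903 + √(29241.0 − 605.4566) = 5.005903 + 169.220399 = 174.226302

174.2263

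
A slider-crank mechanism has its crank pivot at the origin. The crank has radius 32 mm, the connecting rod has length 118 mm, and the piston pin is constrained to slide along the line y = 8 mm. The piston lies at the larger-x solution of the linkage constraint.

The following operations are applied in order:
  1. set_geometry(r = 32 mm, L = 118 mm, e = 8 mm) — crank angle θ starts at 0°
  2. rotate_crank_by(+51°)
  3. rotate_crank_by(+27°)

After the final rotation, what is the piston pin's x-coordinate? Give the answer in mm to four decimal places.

set_geometry: r = 32 mm, L = 118 mm, e = 8 mm; θ ← 0°
rotate_crank_by(+51°): θ ← 0° +51° = 51°
rotate_crank_by(+27°): θ ← 51° +27° = 78°
crank pin P = (r cos θ, r sin θ) = (6.653174, 31.300723)
h = r sin θ − e = 31.300723 − 8 = 23.300723
x = r cos θ + √(L² − h²) = 6.653174 + √(13924.0 − 542.9237) = 6.653174 + 115.676602 = 122.329776

122.3298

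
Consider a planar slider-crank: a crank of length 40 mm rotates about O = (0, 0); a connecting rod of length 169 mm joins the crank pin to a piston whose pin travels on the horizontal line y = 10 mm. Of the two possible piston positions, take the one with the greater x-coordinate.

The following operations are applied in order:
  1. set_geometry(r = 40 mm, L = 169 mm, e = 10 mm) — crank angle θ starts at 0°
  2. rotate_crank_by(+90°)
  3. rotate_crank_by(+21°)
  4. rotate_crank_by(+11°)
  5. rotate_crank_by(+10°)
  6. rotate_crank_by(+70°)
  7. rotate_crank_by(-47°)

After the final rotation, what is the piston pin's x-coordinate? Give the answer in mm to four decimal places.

132.6066

set_geometry: r = 40 mm, L = 169 mm, e = 10 mm; θ ← 0°
rotate_crank_by(+90°): θ ← 0° +90° = 90°
rotate_crank_by(+21°): θ ← 90° +21° = 111°
rotate_crank_by(+11°): θ ← 111° +11° = 122°
rotate_crank_by(+10°): θ ← 122° +10° = 132°
rotate_crank_by(+70°): θ ← 132° +70° = 202°
rotate_crank_by(-47°): θ ← 202° -47° = 155°
crank pin P = (r cos θ, r sin θ) = (-36.252311, 16.904730)
h = r sin θ − e = 16.904730 − 10 = 6.904730
x = r cos θ + √(L² − h²) = -36.252311 + √(28561.0 − 47.6753) = -36.252311 + 168.858890 = 132.606578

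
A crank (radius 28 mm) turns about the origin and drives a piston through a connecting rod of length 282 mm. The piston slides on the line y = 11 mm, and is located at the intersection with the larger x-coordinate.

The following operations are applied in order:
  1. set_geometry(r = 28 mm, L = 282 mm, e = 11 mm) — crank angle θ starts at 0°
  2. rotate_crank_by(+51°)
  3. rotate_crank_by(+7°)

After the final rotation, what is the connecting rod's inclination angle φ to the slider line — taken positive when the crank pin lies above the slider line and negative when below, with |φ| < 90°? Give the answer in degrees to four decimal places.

set_geometry: r = 28 mm, L = 282 mm, e = 11 mm; θ ← 0°
rotate_crank_by(+51°): θ ← 0° +51° = 51°
rotate_crank_by(+7°): θ ← 51° +7° = 58°
crank pin P = (r cos θ, r sin θ) = (14.837739, 23.745347)
h = r sin θ − e = 23.745347 − 11 = 12.745347
sin φ = h / L = 12.745347 / 282 = 0.04519626
φ = arcsin(0.04519626) = 2.590438°

2.5904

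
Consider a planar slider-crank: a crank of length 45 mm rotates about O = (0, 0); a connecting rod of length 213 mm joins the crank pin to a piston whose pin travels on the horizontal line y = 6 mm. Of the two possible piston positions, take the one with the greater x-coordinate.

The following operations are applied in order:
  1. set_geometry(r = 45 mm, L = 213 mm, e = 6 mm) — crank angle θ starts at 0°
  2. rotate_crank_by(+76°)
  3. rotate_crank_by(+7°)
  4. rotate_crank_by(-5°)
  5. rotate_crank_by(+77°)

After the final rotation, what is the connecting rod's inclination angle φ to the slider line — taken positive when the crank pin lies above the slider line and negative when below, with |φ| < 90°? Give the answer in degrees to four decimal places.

set_geometry: r = 45 mm, L = 213 mm, e = 6 mm; θ ← 0°
rotate_crank_by(+76°): θ ← 0° +76° = 76°
rotate_crank_by(+7°): θ ← 76° +7° = 83°
rotate_crank_by(-5°): θ ← 83° -5° = 78°
rotate_crank_by(+77°): θ ← 78° +77° = 155°
crank pin P = (r cos θ, r sin θ) = (-40.783850, 19.017822)
h = r sin θ − e = 19.017822 − 6 = 13.017822
sin φ = h / L = 13.017822 / 213 = 0.06111653
φ = arcsin(0.06111653) = 3.503903°

3.5039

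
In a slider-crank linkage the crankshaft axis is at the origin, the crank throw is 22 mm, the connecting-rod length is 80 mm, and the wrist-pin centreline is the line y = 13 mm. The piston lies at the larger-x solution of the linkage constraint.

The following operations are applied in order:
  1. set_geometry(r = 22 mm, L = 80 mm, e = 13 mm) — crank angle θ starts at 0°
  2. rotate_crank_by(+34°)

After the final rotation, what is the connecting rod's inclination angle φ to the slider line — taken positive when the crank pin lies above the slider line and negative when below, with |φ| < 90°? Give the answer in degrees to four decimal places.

set_geometry: r = 22 mm, L = 80 mm, e = 13 mm; θ ← 0°
rotate_crank_by(+34°): θ ← 0° +34° = 34°
crank pin P = (r cos θ, r sin θ) = (18.238827, 12.302244)
h = r sin θ − e = 12.302244 − 13 = -0.697756
sin φ = h / L = -0.697756 / 80 = -0.00872195
φ = arcsin(-0.00872195) = -0.499737°

-0.4997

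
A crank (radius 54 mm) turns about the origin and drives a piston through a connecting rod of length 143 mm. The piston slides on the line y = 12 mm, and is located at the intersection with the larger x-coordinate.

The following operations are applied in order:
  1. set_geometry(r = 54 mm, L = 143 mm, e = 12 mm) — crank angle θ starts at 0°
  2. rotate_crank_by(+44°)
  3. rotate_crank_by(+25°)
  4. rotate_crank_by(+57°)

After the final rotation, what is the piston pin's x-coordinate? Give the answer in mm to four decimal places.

107.7047

set_geometry: r = 54 mm, L = 143 mm, e = 12 mm; θ ← 0°
rotate_crank_by(+44°): θ ← 0° +44° = 44°
rotate_crank_by(+25°): θ ← 44° +25° = 69°
rotate_crank_by(+57°): θ ← 69° +57° = 126°
crank pin P = (r cos θ, r sin θ) = (-31.740404, 43.686918)
h = r sin θ − e = 43.686918 − 12 = 31.686918
x = r cos θ + √(L² − h²) = -31.740404 + √(20449.0 − 1004.0608) = -31.740404 + 139.445112 = 107.704708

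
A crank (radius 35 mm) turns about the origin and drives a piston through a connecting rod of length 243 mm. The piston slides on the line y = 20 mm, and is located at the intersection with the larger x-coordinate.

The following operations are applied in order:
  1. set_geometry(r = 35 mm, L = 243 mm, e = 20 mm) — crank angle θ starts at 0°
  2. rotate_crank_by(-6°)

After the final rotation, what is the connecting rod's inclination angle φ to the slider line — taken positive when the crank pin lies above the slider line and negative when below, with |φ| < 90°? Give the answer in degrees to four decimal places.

-5.5872

set_geometry: r = 35 mm, L = 243 mm, e = 20 mm; θ ← 0°
rotate_crank_by(-6°): θ ← 0° -6° = -6°
crank pin P = (r cos θ, r sin θ) = (34.808266, -3.658496)
h = r sin θ − e = -3.658496 − 20 = -23.658496
sin φ = h / L = -23.658496 / 243 = -0.09736007
φ = arcsin(-0.09736007) = -5.587172°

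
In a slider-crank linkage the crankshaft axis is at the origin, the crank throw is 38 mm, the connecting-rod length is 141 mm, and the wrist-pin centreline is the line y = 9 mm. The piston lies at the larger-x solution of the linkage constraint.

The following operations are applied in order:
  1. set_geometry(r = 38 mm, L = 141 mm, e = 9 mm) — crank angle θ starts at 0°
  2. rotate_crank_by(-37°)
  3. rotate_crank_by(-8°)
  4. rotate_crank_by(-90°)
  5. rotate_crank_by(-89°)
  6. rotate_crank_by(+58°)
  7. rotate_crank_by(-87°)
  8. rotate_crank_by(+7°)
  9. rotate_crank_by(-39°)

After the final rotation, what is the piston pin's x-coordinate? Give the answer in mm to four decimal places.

set_geometry: r = 38 mm, L = 141 mm, e = 9 mm; θ ← 0°
rotate_crank_by(-37°): θ ← 0° -37° = -37°
rotate_crank_by(-8°): θ ← -37° -8° = -45°
rotate_crank_by(-90°): θ ← -45° -90° = -135°
rotate_crank_by(-89°): θ ← -135° -89° = -224°
rotate_crank_by(+58°): θ ← -224° +58° = -166°
rotate_crank_by(-87°): θ ← -166° -87° = -253°
rotate_crank_by(+7°): θ ← -253° +7° = -246°
rotate_crank_by(-39°): θ ← -246° -39° = -285°
crank pin P = (r cos θ, r sin θ) = (9.835124, 36.705181)
h = r sin θ − e = 36.705181 − 9 = 27.705181
x = r cos θ + √(L² − h²) = 9.835124 + √(19881.0 − 767.5771) = 9.835124 + 138.251304 = 148.086427

148.0864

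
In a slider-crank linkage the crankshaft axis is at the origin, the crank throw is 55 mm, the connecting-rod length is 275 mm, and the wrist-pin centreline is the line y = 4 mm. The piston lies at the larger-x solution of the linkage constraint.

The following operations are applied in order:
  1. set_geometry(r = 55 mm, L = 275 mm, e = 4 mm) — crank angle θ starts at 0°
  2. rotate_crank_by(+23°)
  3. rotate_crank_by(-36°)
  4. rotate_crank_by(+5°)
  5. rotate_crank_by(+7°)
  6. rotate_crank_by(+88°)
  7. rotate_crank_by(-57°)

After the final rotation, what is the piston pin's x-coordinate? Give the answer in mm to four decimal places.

set_geometry: r = 55 mm, L = 275 mm, e = 4 mm; θ ← 0°
rotate_crank_by(+23°): θ ← 0° +23° = 23°
rotate_crank_by(-36°): θ ← 23° -36° = -13°
rotate_crank_by(+5°): θ ← -13° +5° = -8°
rotate_crank_by(+7°): θ ← -8° +7° = -1°
rotate_crank_by(+88°): θ ← -1° +88° = 87°
rotate_crank_by(-57°): θ ← 87° -57° = 30°
crank pin P = (r cos θ, r sin θ) = (47.631397, 27.500000)
h = r sin θ − e = 27.500000 − 4 = 23.500000
x = r cos θ + √(L² − h²) = 47.631397 + √(75625.0 − 552.2500) = 47.631397 + 273.994069 = 321.625466

321.6255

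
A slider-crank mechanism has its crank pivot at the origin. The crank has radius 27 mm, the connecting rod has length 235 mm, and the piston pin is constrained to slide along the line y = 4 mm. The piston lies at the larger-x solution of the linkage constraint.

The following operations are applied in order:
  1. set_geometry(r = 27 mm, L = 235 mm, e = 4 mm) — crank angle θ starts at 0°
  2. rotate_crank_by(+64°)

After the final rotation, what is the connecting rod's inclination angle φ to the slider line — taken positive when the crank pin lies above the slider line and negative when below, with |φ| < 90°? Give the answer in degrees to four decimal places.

set_geometry: r = 27 mm, L = 235 mm, e = 4 mm; θ ← 0°
rotate_crank_by(+64°): θ ← 0° +64° = 64°
crank pin P = (r cos θ, r sin θ) = (11.836021, 24.267439)
h = r sin θ − e = 24.267439 − 4 = 20.267439
sin φ = h / L = 20.267439 / 235 = 0.08624442
φ = arcsin(0.08624442) = 4.947588°

4.9476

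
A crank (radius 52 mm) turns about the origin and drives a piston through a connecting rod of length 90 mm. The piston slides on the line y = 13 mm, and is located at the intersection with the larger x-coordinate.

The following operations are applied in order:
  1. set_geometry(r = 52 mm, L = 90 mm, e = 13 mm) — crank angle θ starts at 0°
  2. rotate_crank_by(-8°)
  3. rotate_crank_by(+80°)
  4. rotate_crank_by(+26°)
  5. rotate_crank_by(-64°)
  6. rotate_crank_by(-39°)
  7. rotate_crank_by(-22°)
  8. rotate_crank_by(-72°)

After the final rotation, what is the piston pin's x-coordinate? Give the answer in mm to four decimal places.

54.7766

set_geometry: r = 52 mm, L = 90 mm, e = 13 mm; θ ← 0°
rotate_crank_by(-8°): θ ← 0° -8° = -8°
rotate_crank_by(+80°): θ ← -8° +80° = 72°
rotate_crank_by(+26°): θ ← 72° +26° = 98°
rotate_crank_by(-64°): θ ← 98° -64° = 34°
rotate_crank_by(-39°): θ ← 34° -39° = -5°
rotate_crank_by(-22°): θ ← -5° -22° = -27°
rotate_crank_by(-72°): θ ← -27° -72° = -99°
crank pin P = (r cos θ, r sin θ) = (-8.134592, -51.359794)
h = r sin θ − e = -51.359794 − 13 = -64.359794
x = r cos θ + √(L² − h²) = -8.134592 + √(8100.0 − 4142.1830) = -8.134592 + 62.911183 = 54.776591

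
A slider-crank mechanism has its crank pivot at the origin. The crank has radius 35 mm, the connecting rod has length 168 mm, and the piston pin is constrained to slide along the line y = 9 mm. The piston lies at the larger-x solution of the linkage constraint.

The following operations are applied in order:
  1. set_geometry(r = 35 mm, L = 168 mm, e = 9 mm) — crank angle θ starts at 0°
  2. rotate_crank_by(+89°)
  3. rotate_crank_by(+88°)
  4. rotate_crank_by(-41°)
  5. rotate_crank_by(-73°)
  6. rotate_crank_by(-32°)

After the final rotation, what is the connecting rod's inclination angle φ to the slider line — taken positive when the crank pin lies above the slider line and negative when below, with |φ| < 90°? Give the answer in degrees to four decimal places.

3.0799

set_geometry: r = 35 mm, L = 168 mm, e = 9 mm; θ ← 0°
rotate_crank_by(+89°): θ ← 0° +89° = 89°
rotate_crank_by(+88°): θ ← 89° +88° = 177°
rotate_crank_by(-41°): θ ← 177° -41° = 136°
rotate_crank_by(-73°): θ ← 136° -73° = 63°
rotate_crank_by(-32°): θ ← 63° -32° = 31°
crank pin P = (r cos θ, r sin θ) = (30.000856, 18.026333)
h = r sin θ − e = 18.026333 − 9 = 9.026333
sin φ = h / L = 9.026333 / 168 = 0.05372817
φ = arcsin(0.05372817) = 3.079880°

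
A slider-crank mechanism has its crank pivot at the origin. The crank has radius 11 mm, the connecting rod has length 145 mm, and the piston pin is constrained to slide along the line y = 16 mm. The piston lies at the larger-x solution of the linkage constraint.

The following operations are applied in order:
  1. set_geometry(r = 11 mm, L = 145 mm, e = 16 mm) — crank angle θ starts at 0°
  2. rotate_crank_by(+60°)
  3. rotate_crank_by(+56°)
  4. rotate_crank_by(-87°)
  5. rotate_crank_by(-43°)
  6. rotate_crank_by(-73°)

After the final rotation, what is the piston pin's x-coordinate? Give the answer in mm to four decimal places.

143.0426

set_geometry: r = 11 mm, L = 145 mm, e = 16 mm; θ ← 0°
rotate_crank_by(+60°): θ ← 0° +60° = 60°
rotate_crank_by(+56°): θ ← 60° +56° = 116°
rotate_crank_by(-87°): θ ← 116° -87° = 29°
rotate_crank_by(-43°): θ ← 29° -43° = -14°
rotate_crank_by(-73°): θ ← -14° -73° = -87°
crank pin P = (r cos θ, r sin θ) = (0.575696, -10.984925)
h = r sin θ − e = -10.984925 − 16 = -26.984925
x = r cos θ + √(L² − h²) = 0.575696 + √(21025.0 − 728.1862) = 0.575696 + 142.466887 = 143.042582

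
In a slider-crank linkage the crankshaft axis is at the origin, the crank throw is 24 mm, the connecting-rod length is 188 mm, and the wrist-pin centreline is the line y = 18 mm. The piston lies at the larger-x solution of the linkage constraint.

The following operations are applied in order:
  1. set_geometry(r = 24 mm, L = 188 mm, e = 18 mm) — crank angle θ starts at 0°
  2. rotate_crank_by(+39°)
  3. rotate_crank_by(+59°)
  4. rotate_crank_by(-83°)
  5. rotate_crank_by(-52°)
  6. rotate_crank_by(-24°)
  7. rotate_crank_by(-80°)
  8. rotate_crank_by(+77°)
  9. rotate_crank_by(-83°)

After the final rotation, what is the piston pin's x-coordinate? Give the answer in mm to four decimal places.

165.2865

set_geometry: r = 24 mm, L = 188 mm, e = 18 mm; θ ← 0°
rotate_crank_by(+39°): θ ← 0° +39° = 39°
rotate_crank_by(+59°): θ ← 39° +59° = 98°
rotate_crank_by(-83°): θ ← 98° -83° = 15°
rotate_crank_by(-52°): θ ← 15° -52° = -37°
rotate_crank_by(-24°): θ ← -37° -24° = -61°
rotate_crank_by(-80°): θ ← -61° -80° = -141°
rotate_crank_by(+77°): θ ← -141° +77° = -64°
rotate_crank_by(-83°): θ ← -64° -83° = -147°
crank pin P = (r cos θ, r sin θ) = (-20.128094, -13.071337)
h = r sin θ − e = -13.071337 − 18 = -31.071337
x = r cos θ + √(L² − h²) = -20.128094 + √(35344.0 − 965.4280) = -20.128094 + 185.414595 = 165.286501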